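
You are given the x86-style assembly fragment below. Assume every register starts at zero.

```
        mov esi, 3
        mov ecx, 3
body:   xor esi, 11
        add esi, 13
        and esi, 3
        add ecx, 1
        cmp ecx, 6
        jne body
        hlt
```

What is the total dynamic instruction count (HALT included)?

after mov esi, 3: esi=3
after mov ecx, 3: ecx=3
after xor esi, 11: esi=3^11=8
after add esi, 13: esi=8+13=21
after and esi, 3: esi=21&3=1
after add ecx, 1: ecx=3+1=4
cmp ecx, 6  (cmp 4,6)
jne body: taken
after xor esi, 11: esi=1^11=10
after add esi, 13: esi=10+13=23
after and esi, 3: esi=23&3=3
after add ecx, 1: ecx=4+1=5
cmp ecx, 6  (cmp 5,6)
jne body: taken
after xor esi, 11: esi=3^11=8
after add esi, 13: esi=8+13=21
after and esi, 3: esi=21&3=1
after add ecx, 1: ecx=5+1=6
cmp ecx, 6  (cmp 6,6)
jne body: not taken
halt.
Total executed instructions: 21.

21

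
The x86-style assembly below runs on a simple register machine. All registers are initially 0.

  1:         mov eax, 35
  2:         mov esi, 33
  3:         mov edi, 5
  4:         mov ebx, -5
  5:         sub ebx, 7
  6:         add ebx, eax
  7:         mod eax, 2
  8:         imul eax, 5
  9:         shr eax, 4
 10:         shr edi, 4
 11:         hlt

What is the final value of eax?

0

mov eax, 35 → eax=35
mov esi, 33 → esi=33
mov edi, 5 → edi=5
mov ebx, -5 → ebx=-5
sub ebx, 7 → ebx=(-5)-7=-12
add ebx, eax → ebx=(-12)+35=23
mod eax, 2 → eax=35%2=1
imul eax, 5 → eax=1*5=5
shr eax, 4 → eax=5>>4=0
shr edi, 4 → edi=5>>4=0
halt.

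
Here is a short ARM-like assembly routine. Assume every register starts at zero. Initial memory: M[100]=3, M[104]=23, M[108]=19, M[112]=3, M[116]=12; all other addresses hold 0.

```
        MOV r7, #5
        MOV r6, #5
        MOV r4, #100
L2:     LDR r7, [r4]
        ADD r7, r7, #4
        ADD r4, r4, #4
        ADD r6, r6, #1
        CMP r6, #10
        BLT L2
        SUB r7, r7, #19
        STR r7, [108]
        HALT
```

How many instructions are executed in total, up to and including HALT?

r7=5
r6=5
r4=100
r7=M[100]=3
r7=3+4=7
r4=100+4=104
r6=5+1=6
CMP r6, #10  (cmp 6,10)
BLT L2: taken
r7=M[104]=23
r7=23+4=27
r4=104+4=108
r6=6+1=7
CMP r6, #10  (cmp 7,10)
BLT L2: taken
r7=M[108]=19
r7=19+4=23
r4=108+4=112
r6=7+1=8
CMP r6, #10  (cmp 8,10)
BLT L2: taken
r7=M[112]=3
r7=3+4=7
r4=112+4=116
r6=8+1=9
CMP r6, #10  (cmp 9,10)
BLT L2: taken
r7=M[116]=12
r7=12+4=16
r4=116+4=120
r6=9+1=10
CMP r6, #10  (cmp 10,10)
BLT L2: not taken
r7=16-19=-3
STR r7, [108] → M[108]=-3
halt.
Total executed instructions: 36.

36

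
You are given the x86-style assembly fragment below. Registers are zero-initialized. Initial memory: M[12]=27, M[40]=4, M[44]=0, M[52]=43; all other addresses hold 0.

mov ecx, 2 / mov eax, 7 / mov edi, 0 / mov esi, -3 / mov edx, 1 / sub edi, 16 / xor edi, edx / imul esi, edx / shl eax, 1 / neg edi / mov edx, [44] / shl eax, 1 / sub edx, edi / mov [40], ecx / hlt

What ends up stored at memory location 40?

ecx=2
eax=7
edi=0
esi=-3
edx=1
edi=0-16=-16
edi=(-16)^1=-15
esi=(-3)*1=-3
eax=7<<1=14
edi=-(-15)=15
edx=M[44]=0
eax=14<<1=28
edx=0-15=-15
mov [40], ecx → M[40]=2
halt.

2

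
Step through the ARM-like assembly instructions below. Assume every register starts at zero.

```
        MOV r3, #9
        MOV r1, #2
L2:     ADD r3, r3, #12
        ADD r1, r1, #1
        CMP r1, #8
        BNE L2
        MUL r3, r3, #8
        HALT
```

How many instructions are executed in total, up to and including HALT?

after MOV r3, #9: r3=9
after MOV r1, #2: r1=2
after ADD r3, r3, #12: r3=9+12=21
after ADD r1, r1, #1: r1=2+1=3
CMP r1, #8  (cmp 3,8)
BNE L2: taken
after ADD r3, r3, #12: r3=21+12=33
after ADD r1, r1, #1: r1=3+1=4
CMP r1, #8  (cmp 4,8)
BNE L2: taken
after ADD r3, r3, #12: r3=33+12=45
after ADD r1, r1, #1: r1=4+1=5
CMP r1, #8  (cmp 5,8)
BNE L2: taken
after ADD r3, r3, #12: r3=45+12=57
after ADD r1, r1, #1: r1=5+1=6
CMP r1, #8  (cmp 6,8)
BNE L2: taken
after ADD r3, r3, #12: r3=57+12=69
after ADD r1, r1, #1: r1=6+1=7
CMP r1, #8  (cmp 7,8)
BNE L2: taken
after ADD r3, r3, #12: r3=69+12=81
after ADD r1, r1, #1: r1=7+1=8
CMP r1, #8  (cmp 8,8)
BNE L2: not taken
after MUL r3, r3, #8: r3=81*8=648
halt.
Total executed instructions: 28.

28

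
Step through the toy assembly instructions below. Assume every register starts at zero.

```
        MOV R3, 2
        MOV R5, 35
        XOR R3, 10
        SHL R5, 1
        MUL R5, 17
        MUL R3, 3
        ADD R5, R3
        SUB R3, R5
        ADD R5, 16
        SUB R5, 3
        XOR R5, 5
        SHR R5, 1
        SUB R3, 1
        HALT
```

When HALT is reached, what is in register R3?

R3=2
R5=35
R3=2^10=8
R5=35<<1=70
R5=70*17=1190
R3=8*3=24
R5=1190+24=1214
R3=24-1214=-1190
R5=1214+16=1230
R5=1230-3=1227
R5=1227^5=1230
R5=1230>>1=615
R3=(-1190)-1=-1191
halt.

-1191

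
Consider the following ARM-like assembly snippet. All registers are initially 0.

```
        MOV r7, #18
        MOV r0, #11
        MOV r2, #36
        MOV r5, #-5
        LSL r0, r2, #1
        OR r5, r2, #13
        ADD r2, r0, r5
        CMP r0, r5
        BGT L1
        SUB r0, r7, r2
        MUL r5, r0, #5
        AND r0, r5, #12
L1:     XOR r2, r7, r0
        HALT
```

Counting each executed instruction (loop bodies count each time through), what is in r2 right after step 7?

MOV r7, #18 → r7=18
MOV r0, #11 → r0=11
MOV r2, #36 → r2=36
MOV r5, #-5 → r5=-5
LSL r0, r2, #1 → r0=36<<1=72
OR r5, r2, #13 → r5=36|13=45
ADD r2, r0, r5 → r2=72+45=117
After step 7: r2 = 117.

117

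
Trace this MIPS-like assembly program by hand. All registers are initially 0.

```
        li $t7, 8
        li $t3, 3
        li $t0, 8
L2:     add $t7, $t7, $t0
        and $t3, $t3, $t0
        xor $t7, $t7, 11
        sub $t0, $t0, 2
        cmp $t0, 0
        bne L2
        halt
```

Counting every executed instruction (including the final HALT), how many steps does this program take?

28

li $t7, 8 → $t7=8
li $t3, 3 → $t3=3
li $t0, 8 → $t0=8
add $t7, $t7, $t0 → $t7=8+8=16
and $t3, $t3, $t0 → $t3=3&8=0
xor $t7, $t7, 11 → $t7=16^11=27
sub $t0, $t0, 2 → $t0=8-2=6
cmp $t0, 0  (cmp 6,0)
bne L2: taken
add $t7, $t7, $t0 → $t7=27+6=33
and $t3, $t3, $t0 → $t3=0&6=0
xor $t7, $t7, 11 → $t7=33^11=42
sub $t0, $t0, 2 → $t0=6-2=4
cmp $t0, 0  (cmp 4,0)
bne L2: taken
add $t7, $t7, $t0 → $t7=42+4=46
and $t3, $t3, $t0 → $t3=0&4=0
xor $t7, $t7, 11 → $t7=46^11=37
sub $t0, $t0, 2 → $t0=4-2=2
cmp $t0, 0  (cmp 2,0)
bne L2: taken
add $t7, $t7, $t0 → $t7=37+2=39
and $t3, $t3, $t0 → $t3=0&2=0
xor $t7, $t7, 11 → $t7=39^11=44
sub $t0, $t0, 2 → $t0=2-2=0
cmp $t0, 0  (cmp 0,0)
bne L2: not taken
halt.
Total executed instructions: 28.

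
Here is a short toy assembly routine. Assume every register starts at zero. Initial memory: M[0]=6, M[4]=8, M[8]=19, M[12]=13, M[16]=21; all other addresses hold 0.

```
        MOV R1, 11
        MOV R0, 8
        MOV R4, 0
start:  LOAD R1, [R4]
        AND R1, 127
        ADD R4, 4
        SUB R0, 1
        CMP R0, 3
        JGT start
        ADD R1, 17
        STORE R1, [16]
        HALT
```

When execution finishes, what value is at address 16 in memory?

38

MOV R1, 11 → R1=11
MOV R0, 8 → R0=8
MOV R4, 0 → R4=0
LOAD R1, [R4] → R1=M[0]=6
AND R1, 127 → R1=6&127=6
ADD R4, 4 → R4=0+4=4
SUB R0, 1 → R0=8-1=7
CMP R0, 3  (cmp 7,3)
JGT start: taken
LOAD R1, [R4] → R1=M[4]=8
AND R1, 127 → R1=8&127=8
ADD R4, 4 → R4=4+4=8
SUB R0, 1 → R0=7-1=6
CMP R0, 3  (cmp 6,3)
JGT start: taken
LOAD R1, [R4] → R1=M[8]=19
AND R1, 127 → R1=19&127=19
ADD R4, 4 → R4=8+4=12
SUB R0, 1 → R0=6-1=5
CMP R0, 3  (cmp 5,3)
JGT start: taken
LOAD R1, [R4] → R1=M[12]=13
AND R1, 127 → R1=13&127=13
ADD R4, 4 → R4=12+4=16
SUB R0, 1 → R0=5-1=4
CMP R0, 3  (cmp 4,3)
JGT start: taken
LOAD R1, [R4] → R1=M[16]=21
AND R1, 127 → R1=21&127=21
ADD R4, 4 → R4=16+4=20
SUB R0, 1 → R0=4-1=3
CMP R0, 3  (cmp 3,3)
JGT start: not taken
ADD R1, 17 → R1=21+17=38
STORE R1, [16] → M[16]=38
halt.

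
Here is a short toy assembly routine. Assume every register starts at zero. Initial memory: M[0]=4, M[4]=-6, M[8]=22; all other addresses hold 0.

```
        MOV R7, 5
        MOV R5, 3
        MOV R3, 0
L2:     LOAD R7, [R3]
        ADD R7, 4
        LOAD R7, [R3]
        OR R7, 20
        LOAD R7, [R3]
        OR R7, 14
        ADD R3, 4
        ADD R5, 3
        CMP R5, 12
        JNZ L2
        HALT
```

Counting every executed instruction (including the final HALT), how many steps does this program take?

34

MOV R7, 5 → R7=5
MOV R5, 3 → R5=3
MOV R3, 0 → R3=0
LOAD R7, [R3] → R7=M[0]=4
ADD R7, 4 → R7=4+4=8
LOAD R7, [R3] → R7=M[0]=4
OR R7, 20 → R7=4|20=20
LOAD R7, [R3] → R7=M[0]=4
OR R7, 14 → R7=4|14=14
ADD R3, 4 → R3=0+4=4
ADD R5, 3 → R5=3+3=6
CMP R5, 12  (cmp 6,12)
JNZ L2: taken
LOAD R7, [R3] → R7=M[4]=-6
ADD R7, 4 → R7=(-6)+4=-2
LOAD R7, [R3] → R7=M[4]=-6
OR R7, 20 → R7=(-6)|20=-2
LOAD R7, [R3] → R7=M[4]=-6
OR R7, 14 → R7=(-6)|14=-2
ADD R3, 4 → R3=4+4=8
ADD R5, 3 → R5=6+3=9
CMP R5, 12  (cmp 9,12)
JNZ L2: taken
LOAD R7, [R3] → R7=M[8]=22
ADD R7, 4 → R7=22+4=26
LOAD R7, [R3] → R7=M[8]=22
OR R7, 20 → R7=22|20=22
LOAD R7, [R3] → R7=M[8]=22
OR R7, 14 → R7=22|14=30
ADD R3, 4 → R3=8+4=12
ADD R5, 3 → R5=9+3=12
CMP R5, 12  (cmp 12,12)
JNZ L2: not taken
halt.
Total executed instructions: 34.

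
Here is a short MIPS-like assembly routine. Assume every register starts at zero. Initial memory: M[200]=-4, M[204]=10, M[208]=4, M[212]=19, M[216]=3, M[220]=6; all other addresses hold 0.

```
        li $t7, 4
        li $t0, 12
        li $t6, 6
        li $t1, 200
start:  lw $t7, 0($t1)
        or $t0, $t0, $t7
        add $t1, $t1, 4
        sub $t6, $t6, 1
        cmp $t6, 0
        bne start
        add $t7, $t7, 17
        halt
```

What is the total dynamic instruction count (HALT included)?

42

after li $t7, 4: $t7=4
after li $t0, 12: $t0=12
after li $t6, 6: $t6=6
after li $t1, 200: $t1=200
after lw $t7, 0($t1): $t7=M[200]=-4
after or $t0, $t0, $t7: $t0=12|(-4)=-4
after add $t1, $t1, 4: $t1=200+4=204
after sub $t6, $t6, 1: $t6=6-1=5
cmp $t6, 0  (cmp 5,0)
bne start: taken
after lw $t7, 0($t1): $t7=M[204]=10
after or $t0, $t0, $t7: $t0=(-4)|10=-2
after add $t1, $t1, 4: $t1=204+4=208
after sub $t6, $t6, 1: $t6=5-1=4
cmp $t6, 0  (cmp 4,0)
bne start: taken
after lw $t7, 0($t1): $t7=M[208]=4
after or $t0, $t0, $t7: $t0=(-2)|4=-2
after add $t1, $t1, 4: $t1=208+4=212
after sub $t6, $t6, 1: $t6=4-1=3
cmp $t6, 0  (cmp 3,0)
bne start: taken
after lw $t7, 0($t1): $t7=M[212]=19
after or $t0, $t0, $t7: $t0=(-2)|19=-1
after add $t1, $t1, 4: $t1=212+4=216
after sub $t6, $t6, 1: $t6=3-1=2
cmp $t6, 0  (cmp 2,0)
bne start: taken
after lw $t7, 0($t1): $t7=M[216]=3
after or $t0, $t0, $t7: $t0=(-1)|3=-1
after add $t1, $t1, 4: $t1=216+4=220
after sub $t6, $t6, 1: $t6=2-1=1
cmp $t6, 0  (cmp 1,0)
bne start: taken
after lw $t7, 0($t1): $t7=M[220]=6
after or $t0, $t0, $t7: $t0=(-1)|6=-1
after add $t1, $t1, 4: $t1=220+4=224
after sub $t6, $t6, 1: $t6=1-1=0
cmp $t6, 0  (cmp 0,0)
bne start: not taken
after add $t7, $t7, 17: $t7=6+17=23
halt.
Total executed instructions: 42.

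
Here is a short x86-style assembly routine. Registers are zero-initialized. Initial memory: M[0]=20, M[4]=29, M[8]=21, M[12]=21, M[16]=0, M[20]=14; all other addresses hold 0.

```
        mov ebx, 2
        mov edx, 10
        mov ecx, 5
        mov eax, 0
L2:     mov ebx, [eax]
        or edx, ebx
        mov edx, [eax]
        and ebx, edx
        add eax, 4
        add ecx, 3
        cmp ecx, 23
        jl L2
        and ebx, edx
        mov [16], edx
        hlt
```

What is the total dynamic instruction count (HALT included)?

mov ebx, 2 → ebx=2
mov edx, 10 → edx=10
mov ecx, 5 → ecx=5
mov eax, 0 → eax=0
mov ebx, [eax] → ebx=M[0]=20
or edx, ebx → edx=10|20=30
mov edx, [eax] → edx=M[0]=20
and ebx, edx → ebx=20&20=20
add eax, 4 → eax=0+4=4
add ecx, 3 → ecx=5+3=8
cmp ecx, 23  (cmp 8,23)
jl L2: taken
mov ebx, [eax] → ebx=M[4]=29
or edx, ebx → edx=20|29=29
mov edx, [eax] → edx=M[4]=29
and ebx, edx → ebx=29&29=29
add eax, 4 → eax=4+4=8
add ecx, 3 → ecx=8+3=11
cmp ecx, 23  (cmp 11,23)
jl L2: taken
mov ebx, [eax] → ebx=M[8]=21
or edx, ebx → edx=29|21=29
mov edx, [eax] → edx=M[8]=21
and ebx, edx → ebx=21&21=21
add eax, 4 → eax=8+4=12
add ecx, 3 → ecx=11+3=14
cmp ecx, 23  (cmp 14,23)
jl L2: taken
mov ebx, [eax] → ebx=M[12]=21
or edx, ebx → edx=21|21=21
mov edx, [eax] → edx=M[12]=21
and ebx, edx → ebx=21&21=21
add eax, 4 → eax=12+4=16
add ecx, 3 → ecx=14+3=17
cmp ecx, 23  (cmp 17,23)
jl L2: taken
mov ebx, [eax] → ebx=M[16]=0
or edx, ebx → edx=21|0=21
mov edx, [eax] → edx=M[16]=0
and ebx, edx → ebx=0&0=0
add eax, 4 → eax=16+4=20
add ecx, 3 → ecx=17+3=20
cmp ecx, 23  (cmp 20,23)
jl L2: taken
mov ebx, [eax] → ebx=M[20]=14
or edx, ebx → edx=0|14=14
mov edx, [eax] → edx=M[20]=14
and ebx, edx → ebx=14&14=14
add eax, 4 → eax=20+4=24
add ecx, 3 → ecx=20+3=23
cmp ecx, 23  (cmp 23,23)
jl L2: not taken
and ebx, edx → ebx=14&14=14
mov [16], edx → M[16]=14
halt.
Total executed instructions: 55.

55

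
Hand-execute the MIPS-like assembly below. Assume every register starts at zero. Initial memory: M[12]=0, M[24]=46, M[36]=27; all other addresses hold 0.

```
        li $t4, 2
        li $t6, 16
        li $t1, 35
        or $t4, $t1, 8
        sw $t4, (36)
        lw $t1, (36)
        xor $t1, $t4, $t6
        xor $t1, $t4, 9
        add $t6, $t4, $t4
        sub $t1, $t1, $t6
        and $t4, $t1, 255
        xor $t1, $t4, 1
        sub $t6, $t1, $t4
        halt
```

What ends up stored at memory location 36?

$t4=2
$t6=16
$t1=35
$t4=35|8=43
sw $t4, (36) → M[36]=43
$t1=M[36]=43
$t1=43^16=59
$t1=43^9=34
$t6=43+43=86
$t1=34-86=-52
$t4=(-52)&255=204
$t1=204^1=205
$t6=205-204=1
halt.

43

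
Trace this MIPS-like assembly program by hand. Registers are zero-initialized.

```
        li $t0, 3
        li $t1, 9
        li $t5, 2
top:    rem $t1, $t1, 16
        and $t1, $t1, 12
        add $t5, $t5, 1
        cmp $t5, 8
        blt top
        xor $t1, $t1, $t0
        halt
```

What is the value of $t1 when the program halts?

11

after li $t0, 3: $t0=3
after li $t1, 9: $t1=9
after li $t5, 2: $t5=2
after rem $t1, $t1, 16: $t1=9%16=9
after and $t1, $t1, 12: $t1=9&12=8
after add $t5, $t5, 1: $t5=2+1=3
cmp $t5, 8  (cmp 3,8)
blt top: taken
after rem $t1, $t1, 16: $t1=8%16=8
after and $t1, $t1, 12: $t1=8&12=8
after add $t5, $t5, 1: $t5=3+1=4
cmp $t5, 8  (cmp 4,8)
blt top: taken
after rem $t1, $t1, 16: $t1=8%16=8
after and $t1, $t1, 12: $t1=8&12=8
after add $t5, $t5, 1: $t5=4+1=5
cmp $t5, 8  (cmp 5,8)
blt top: taken
after rem $t1, $t1, 16: $t1=8%16=8
after and $t1, $t1, 12: $t1=8&12=8
after add $t5, $t5, 1: $t5=5+1=6
cmp $t5, 8  (cmp 6,8)
blt top: taken
after rem $t1, $t1, 16: $t1=8%16=8
after and $t1, $t1, 12: $t1=8&12=8
after add $t5, $t5, 1: $t5=6+1=7
cmp $t5, 8  (cmp 7,8)
blt top: taken
after rem $t1, $t1, 16: $t1=8%16=8
after and $t1, $t1, 12: $t1=8&12=8
after add $t5, $t5, 1: $t5=7+1=8
cmp $t5, 8  (cmp 8,8)
blt top: not taken
after xor $t1, $t1, $t0: $t1=8^3=11
halt.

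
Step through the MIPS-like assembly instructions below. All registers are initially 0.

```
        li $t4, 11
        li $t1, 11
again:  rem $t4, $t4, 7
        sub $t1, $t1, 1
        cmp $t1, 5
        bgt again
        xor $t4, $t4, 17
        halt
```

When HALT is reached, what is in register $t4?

$t4=11
$t1=11
$t4=11%7=4
$t1=11-1=10
cmp $t1, 5  (cmp 10,5)
bgt again: taken
$t4=4%7=4
$t1=10-1=9
cmp $t1, 5  (cmp 9,5)
bgt again: taken
$t4=4%7=4
$t1=9-1=8
cmp $t1, 5  (cmp 8,5)
bgt again: taken
$t4=4%7=4
$t1=8-1=7
cmp $t1, 5  (cmp 7,5)
bgt again: taken
$t4=4%7=4
$t1=7-1=6
cmp $t1, 5  (cmp 6,5)
bgt again: taken
$t4=4%7=4
$t1=6-1=5
cmp $t1, 5  (cmp 5,5)
bgt again: not taken
$t4=4^17=21
halt.

21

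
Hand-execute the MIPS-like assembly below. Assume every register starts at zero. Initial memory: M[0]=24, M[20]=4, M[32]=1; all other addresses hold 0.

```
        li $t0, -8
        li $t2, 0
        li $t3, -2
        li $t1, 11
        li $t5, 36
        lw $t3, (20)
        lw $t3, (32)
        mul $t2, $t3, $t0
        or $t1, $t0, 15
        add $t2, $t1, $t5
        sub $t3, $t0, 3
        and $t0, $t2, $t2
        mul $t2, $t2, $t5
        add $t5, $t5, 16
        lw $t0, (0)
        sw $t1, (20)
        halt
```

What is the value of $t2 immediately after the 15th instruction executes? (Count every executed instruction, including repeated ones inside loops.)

1260

after li $t0, -8: $t0=-8
after li $t2, 0: $t2=0
after li $t3, -2: $t3=-2
after li $t1, 11: $t1=11
after li $t5, 36: $t5=36
after lw $t3, (20): $t3=M[20]=4
after lw $t3, (32): $t3=M[32]=1
after mul $t2, $t3, $t0: $t2=1*(-8)=-8
after or $t1, $t0, 15: $t1=(-8)|15=-1
after add $t2, $t1, $t5: $t2=(-1)+36=35
after sub $t3, $t0, 3: $t3=(-8)-3=-11
after and $t0, $t2, $t2: $t0=35&35=35
after mul $t2, $t2, $t5: $t2=35*36=1260
after add $t5, $t5, 16: $t5=36+16=52
after lw $t0, (0): $t0=M[0]=24
After step 15: $t2 = 1260.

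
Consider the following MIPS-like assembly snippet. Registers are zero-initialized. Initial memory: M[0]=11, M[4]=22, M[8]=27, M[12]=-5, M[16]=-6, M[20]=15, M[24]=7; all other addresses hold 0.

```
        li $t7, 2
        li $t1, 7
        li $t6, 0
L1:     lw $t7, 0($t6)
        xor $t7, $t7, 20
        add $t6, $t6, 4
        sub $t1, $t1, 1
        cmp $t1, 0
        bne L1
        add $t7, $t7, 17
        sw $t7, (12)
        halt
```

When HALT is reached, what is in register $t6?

28

after li $t7, 2: $t7=2
after li $t1, 7: $t1=7
after li $t6, 0: $t6=0
after lw $t7, 0($t6): $t7=M[0]=11
after xor $t7, $t7, 20: $t7=11^20=31
after add $t6, $t6, 4: $t6=0+4=4
after sub $t1, $t1, 1: $t1=7-1=6
cmp $t1, 0  (cmp 6,0)
bne L1: taken
after lw $t7, 0($t6): $t7=M[4]=22
after xor $t7, $t7, 20: $t7=22^20=2
after add $t6, $t6, 4: $t6=4+4=8
after sub $t1, $t1, 1: $t1=6-1=5
cmp $t1, 0  (cmp 5,0)
bne L1: taken
after lw $t7, 0($t6): $t7=M[8]=27
after xor $t7, $t7, 20: $t7=27^20=15
after add $t6, $t6, 4: $t6=8+4=12
after sub $t1, $t1, 1: $t1=5-1=4
cmp $t1, 0  (cmp 4,0)
bne L1: taken
after lw $t7, 0($t6): $t7=M[12]=-5
after xor $t7, $t7, 20: $t7=(-5)^20=-17
after add $t6, $t6, 4: $t6=12+4=16
after sub $t1, $t1, 1: $t1=4-1=3
cmp $t1, 0  (cmp 3,0)
bne L1: taken
after lw $t7, 0($t6): $t7=M[16]=-6
after xor $t7, $t7, 20: $t7=(-6)^20=-18
after add $t6, $t6, 4: $t6=16+4=20
after sub $t1, $t1, 1: $t1=3-1=2
cmp $t1, 0  (cmp 2,0)
bne L1: taken
after lw $t7, 0($t6): $t7=M[20]=15
after xor $t7, $t7, 20: $t7=15^20=27
after add $t6, $t6, 4: $t6=20+4=24
after sub $t1, $t1, 1: $t1=2-1=1
cmp $t1, 0  (cmp 1,0)
bne L1: taken
after lw $t7, 0($t6): $t7=M[24]=7
after xor $t7, $t7, 20: $t7=7^20=19
after add $t6, $t6, 4: $t6=24+4=28
after sub $t1, $t1, 1: $t1=1-1=0
cmp $t1, 0  (cmp 0,0)
bne L1: not taken
after add $t7, $t7, 17: $t7=19+17=36
sw $t7, (12) → M[12]=36
halt.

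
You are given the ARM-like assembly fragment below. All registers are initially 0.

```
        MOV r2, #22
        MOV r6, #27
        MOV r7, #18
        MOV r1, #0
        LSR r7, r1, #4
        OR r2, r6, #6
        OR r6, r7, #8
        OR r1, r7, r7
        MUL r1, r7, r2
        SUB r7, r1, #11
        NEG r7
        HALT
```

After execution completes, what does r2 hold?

31

after MOV r2, #22: r2=22
after MOV r6, #27: r6=27
after MOV r7, #18: r7=18
after MOV r1, #0: r1=0
after LSR r7, r1, #4: r7=0>>4=0
after OR r2, r6, #6: r2=27|6=31
after OR r6, r7, #8: r6=0|8=8
after OR r1, r7, r7: r1=0|0=0
after MUL r1, r7, r2: r1=0*31=0
after SUB r7, r1, #11: r7=0-11=-11
after NEG r7: r7=-(-11)=11
halt.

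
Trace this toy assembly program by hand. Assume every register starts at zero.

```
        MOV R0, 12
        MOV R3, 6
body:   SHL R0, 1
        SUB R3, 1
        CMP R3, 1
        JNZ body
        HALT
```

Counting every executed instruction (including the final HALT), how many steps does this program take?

23

R0=12
R3=6
R0=12<<1=24
R3=6-1=5
CMP R3, 1  (cmp 5,1)
JNZ body: taken
R0=24<<1=48
R3=5-1=4
CMP R3, 1  (cmp 4,1)
JNZ body: taken
R0=48<<1=96
R3=4-1=3
CMP R3, 1  (cmp 3,1)
JNZ body: taken
R0=96<<1=192
R3=3-1=2
CMP R3, 1  (cmp 2,1)
JNZ body: taken
R0=192<<1=384
R3=2-1=1
CMP R3, 1  (cmp 1,1)
JNZ body: not taken
halt.
Total executed instructions: 23.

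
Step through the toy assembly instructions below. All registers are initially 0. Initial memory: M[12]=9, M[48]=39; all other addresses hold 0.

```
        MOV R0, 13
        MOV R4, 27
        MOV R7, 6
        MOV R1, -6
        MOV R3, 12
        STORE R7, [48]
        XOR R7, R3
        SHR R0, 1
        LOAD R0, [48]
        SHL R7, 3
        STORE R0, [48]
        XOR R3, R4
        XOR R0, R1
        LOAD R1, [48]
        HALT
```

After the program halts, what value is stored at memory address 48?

MOV R0, 13 → R0=13
MOV R4, 27 → R4=27
MOV R7, 6 → R7=6
MOV R1, -6 → R1=-6
MOV R3, 12 → R3=12
STORE R7, [48] → M[48]=6
XOR R7, R3 → R7=6^12=10
SHR R0, 1 → R0=13>>1=6
LOAD R0, [48] → R0=M[48]=6
SHL R7, 3 → R7=10<<3=80
STORE R0, [48] → M[48]=6
XOR R3, R4 → R3=12^27=23
XOR R0, R1 → R0=6^(-6)=-4
LOAD R1, [48] → R1=M[48]=6
halt.

6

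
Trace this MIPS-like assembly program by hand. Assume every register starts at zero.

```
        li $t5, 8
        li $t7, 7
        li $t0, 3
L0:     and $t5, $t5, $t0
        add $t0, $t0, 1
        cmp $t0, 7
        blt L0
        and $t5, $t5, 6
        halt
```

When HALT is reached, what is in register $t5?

0

li $t5, 8 → $t5=8
li $t7, 7 → $t7=7
li $t0, 3 → $t0=3
and $t5, $t5, $t0 → $t5=8&3=0
add $t0, $t0, 1 → $t0=3+1=4
cmp $t0, 7  (cmp 4,7)
blt L0: taken
and $t5, $t5, $t0 → $t5=0&4=0
add $t0, $t0, 1 → $t0=4+1=5
cmp $t0, 7  (cmp 5,7)
blt L0: taken
and $t5, $t5, $t0 → $t5=0&5=0
add $t0, $t0, 1 → $t0=5+1=6
cmp $t0, 7  (cmp 6,7)
blt L0: taken
and $t5, $t5, $t0 → $t5=0&6=0
add $t0, $t0, 1 → $t0=6+1=7
cmp $t0, 7  (cmp 7,7)
blt L0: not taken
and $t5, $t5, 6 → $t5=0&6=0
halt.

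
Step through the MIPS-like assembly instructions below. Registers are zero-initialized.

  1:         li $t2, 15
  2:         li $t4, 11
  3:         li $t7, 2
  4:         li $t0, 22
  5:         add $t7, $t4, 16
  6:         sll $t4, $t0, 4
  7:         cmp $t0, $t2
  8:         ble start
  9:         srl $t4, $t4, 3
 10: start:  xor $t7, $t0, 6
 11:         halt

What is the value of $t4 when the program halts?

li $t2, 15 → $t2=15
li $t4, 11 → $t4=11
li $t7, 2 → $t7=2
li $t0, 22 → $t0=22
add $t7, $t4, 16 → $t7=11+16=27
sll $t4, $t0, 4 → $t4=22<<4=352
cmp $t0, $t2  (cmp 22,15)
ble start: not taken
srl $t4, $t4, 3 → $t4=352>>3=44
xor $t7, $t0, 6 → $t7=22^6=16
halt.

44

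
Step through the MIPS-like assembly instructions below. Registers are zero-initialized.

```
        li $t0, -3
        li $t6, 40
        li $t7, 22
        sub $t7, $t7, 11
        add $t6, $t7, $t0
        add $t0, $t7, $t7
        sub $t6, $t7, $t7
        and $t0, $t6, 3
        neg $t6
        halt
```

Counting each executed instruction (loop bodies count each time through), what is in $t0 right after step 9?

0

$t0=-3
$t6=40
$t7=22
$t7=22-11=11
$t6=11+(-3)=8
$t0=11+11=22
$t6=11-11=0
$t0=0&3=0
$t6=-(0)=0
After step 9: $t0 = 0.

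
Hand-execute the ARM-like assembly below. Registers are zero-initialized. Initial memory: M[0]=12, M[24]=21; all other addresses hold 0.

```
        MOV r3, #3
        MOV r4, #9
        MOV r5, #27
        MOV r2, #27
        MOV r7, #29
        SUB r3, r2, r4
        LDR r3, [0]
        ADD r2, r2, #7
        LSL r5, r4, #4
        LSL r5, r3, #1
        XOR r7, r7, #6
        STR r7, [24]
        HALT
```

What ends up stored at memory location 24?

after MOV r3, #3: r3=3
after MOV r4, #9: r4=9
after MOV r5, #27: r5=27
after MOV r2, #27: r2=27
after MOV r7, #29: r7=29
after SUB r3, r2, r4: r3=27-9=18
after LDR r3, [0]: r3=M[0]=12
after ADD r2, r2, #7: r2=27+7=34
after LSL r5, r4, #4: r5=9<<4=144
after LSL r5, r3, #1: r5=12<<1=24
after XOR r7, r7, #6: r7=29^6=27
STR r7, [24] → M[24]=27
halt.

27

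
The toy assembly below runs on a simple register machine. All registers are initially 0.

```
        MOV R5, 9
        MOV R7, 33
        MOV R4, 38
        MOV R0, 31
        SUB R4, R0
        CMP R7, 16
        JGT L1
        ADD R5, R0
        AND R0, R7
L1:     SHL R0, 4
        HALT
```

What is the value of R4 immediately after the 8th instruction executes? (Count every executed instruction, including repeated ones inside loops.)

R5=9
R7=33
R4=38
R0=31
R4=38-31=7
CMP R7, 16  (cmp 33,16)
JGT L1: taken
R0=31<<4=496
After step 8: R4 = 7.

7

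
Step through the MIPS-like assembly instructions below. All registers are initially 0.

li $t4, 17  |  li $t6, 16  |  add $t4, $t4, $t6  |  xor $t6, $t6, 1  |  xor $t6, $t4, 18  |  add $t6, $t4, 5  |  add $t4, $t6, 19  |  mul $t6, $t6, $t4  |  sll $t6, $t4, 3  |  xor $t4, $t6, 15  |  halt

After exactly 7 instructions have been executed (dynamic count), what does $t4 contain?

57

after li $t4, 17: $t4=17
after li $t6, 16: $t6=16
after add $t4, $t4, $t6: $t4=17+16=33
after xor $t6, $t6, 1: $t6=16^1=17
after xor $t6, $t4, 18: $t6=33^18=51
after add $t6, $t4, 5: $t6=33+5=38
after add $t4, $t6, 19: $t4=38+19=57
After step 7: $t4 = 57.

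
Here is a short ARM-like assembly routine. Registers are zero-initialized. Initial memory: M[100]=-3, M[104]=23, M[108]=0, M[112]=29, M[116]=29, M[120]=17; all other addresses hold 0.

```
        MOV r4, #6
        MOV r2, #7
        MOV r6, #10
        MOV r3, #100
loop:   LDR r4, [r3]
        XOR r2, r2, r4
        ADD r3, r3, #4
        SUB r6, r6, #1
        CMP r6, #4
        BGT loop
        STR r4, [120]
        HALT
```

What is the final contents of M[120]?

17

after MOV r4, #6: r4=6
after MOV r2, #7: r2=7
after MOV r6, #10: r6=10
after MOV r3, #100: r3=100
after LDR r4, [r3]: r4=M[100]=-3
after XOR r2, r2, r4: r2=7^(-3)=-6
after ADD r3, r3, #4: r3=100+4=104
after SUB r6, r6, #1: r6=10-1=9
CMP r6, #4  (cmp 9,4)
BGT loop: taken
after LDR r4, [r3]: r4=M[104]=23
after XOR r2, r2, r4: r2=(-6)^23=-19
after ADD r3, r3, #4: r3=104+4=108
after SUB r6, r6, #1: r6=9-1=8
CMP r6, #4  (cmp 8,4)
BGT loop: taken
after LDR r4, [r3]: r4=M[108]=0
after XOR r2, r2, r4: r2=(-19)^0=-19
after ADD r3, r3, #4: r3=108+4=112
after SUB r6, r6, #1: r6=8-1=7
CMP r6, #4  (cmp 7,4)
BGT loop: taken
after LDR r4, [r3]: r4=M[112]=29
after XOR r2, r2, r4: r2=(-19)^29=-16
after ADD r3, r3, #4: r3=112+4=116
after SUB r6, r6, #1: r6=7-1=6
CMP r6, #4  (cmp 6,4)
BGT loop: taken
after LDR r4, [r3]: r4=M[116]=29
after XOR r2, r2, r4: r2=(-16)^29=-19
after ADD r3, r3, #4: r3=116+4=120
after SUB r6, r6, #1: r6=6-1=5
CMP r6, #4  (cmp 5,4)
BGT loop: taken
after LDR r4, [r3]: r4=M[120]=17
after XOR r2, r2, r4: r2=(-19)^17=-4
after ADD r3, r3, #4: r3=120+4=124
after SUB r6, r6, #1: r6=5-1=4
CMP r6, #4  (cmp 4,4)
BGT loop: not taken
STR r4, [120] → M[120]=17
halt.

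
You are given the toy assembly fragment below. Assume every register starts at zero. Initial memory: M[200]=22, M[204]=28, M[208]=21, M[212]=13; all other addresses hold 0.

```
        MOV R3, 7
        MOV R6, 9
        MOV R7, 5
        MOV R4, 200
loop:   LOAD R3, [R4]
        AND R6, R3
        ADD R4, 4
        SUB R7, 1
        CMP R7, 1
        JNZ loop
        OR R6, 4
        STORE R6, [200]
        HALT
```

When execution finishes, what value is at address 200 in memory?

4

after MOV R3, 7: R3=7
after MOV R6, 9: R6=9
after MOV R7, 5: R7=5
after MOV R4, 200: R4=200
after LOAD R3, [R4]: R3=M[200]=22
after AND R6, R3: R6=9&22=0
after ADD R4, 4: R4=200+4=204
after SUB R7, 1: R7=5-1=4
CMP R7, 1  (cmp 4,1)
JNZ loop: taken
after LOAD R3, [R4]: R3=M[204]=28
after AND R6, R3: R6=0&28=0
after ADD R4, 4: R4=204+4=208
after SUB R7, 1: R7=4-1=3
CMP R7, 1  (cmp 3,1)
JNZ loop: taken
after LOAD R3, [R4]: R3=M[208]=21
after AND R6, R3: R6=0&21=0
after ADD R4, 4: R4=208+4=212
after SUB R7, 1: R7=3-1=2
CMP R7, 1  (cmp 2,1)
JNZ loop: taken
after LOAD R3, [R4]: R3=M[212]=13
after AND R6, R3: R6=0&13=0
after ADD R4, 4: R4=212+4=216
after SUB R7, 1: R7=2-1=1
CMP R7, 1  (cmp 1,1)
JNZ loop: not taken
after OR R6, 4: R6=0|4=4
STORE R6, [200] → M[200]=4
halt.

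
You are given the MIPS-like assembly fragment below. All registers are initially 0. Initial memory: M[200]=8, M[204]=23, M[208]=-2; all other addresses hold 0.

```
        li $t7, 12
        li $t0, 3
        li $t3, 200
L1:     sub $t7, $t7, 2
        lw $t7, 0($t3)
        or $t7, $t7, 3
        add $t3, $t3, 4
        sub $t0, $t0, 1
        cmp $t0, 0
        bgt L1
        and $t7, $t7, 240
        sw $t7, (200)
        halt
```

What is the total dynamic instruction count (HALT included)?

27

li $t7, 12 → $t7=12
li $t0, 3 → $t0=3
li $t3, 200 → $t3=200
sub $t7, $t7, 2 → $t7=12-2=10
lw $t7, 0($t3) → $t7=M[200]=8
or $t7, $t7, 3 → $t7=8|3=11
add $t3, $t3, 4 → $t3=200+4=204
sub $t0, $t0, 1 → $t0=3-1=2
cmp $t0, 0  (cmp 2,0)
bgt L1: taken
sub $t7, $t7, 2 → $t7=11-2=9
lw $t7, 0($t3) → $t7=M[204]=23
or $t7, $t7, 3 → $t7=23|3=23
add $t3, $t3, 4 → $t3=204+4=208
sub $t0, $t0, 1 → $t0=2-1=1
cmp $t0, 0  (cmp 1,0)
bgt L1: taken
sub $t7, $t7, 2 → $t7=23-2=21
lw $t7, 0($t3) → $t7=M[208]=-2
or $t7, $t7, 3 → $t7=(-2)|3=-1
add $t3, $t3, 4 → $t3=208+4=212
sub $t0, $t0, 1 → $t0=1-1=0
cmp $t0, 0  (cmp 0,0)
bgt L1: not taken
and $t7, $t7, 240 → $t7=(-1)&240=240
sw $t7, (200) → M[200]=240
halt.
Total executed instructions: 27.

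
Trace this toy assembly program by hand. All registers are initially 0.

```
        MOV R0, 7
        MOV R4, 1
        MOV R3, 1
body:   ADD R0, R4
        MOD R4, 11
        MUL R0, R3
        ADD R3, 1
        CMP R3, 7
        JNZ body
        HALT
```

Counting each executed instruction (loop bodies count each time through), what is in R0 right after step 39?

R0=7
R4=1
R3=1
R0=7+1=8
R4=1%11=1
R0=8*1=8
R3=1+1=2
CMP R3, 7  (cmp 2,7)
JNZ body: taken
R0=8+1=9
R4=1%11=1
R0=9*2=18
R3=2+1=3
CMP R3, 7  (cmp 3,7)
JNZ body: taken
R0=18+1=19
R4=1%11=1
R0=19*3=57
R3=3+1=4
CMP R3, 7  (cmp 4,7)
JNZ body: taken
R0=57+1=58
R4=1%11=1
R0=58*4=232
R3=4+1=5
CMP R3, 7  (cmp 5,7)
JNZ body: taken
R0=232+1=233
R4=1%11=1
R0=233*5=1165
R3=5+1=6
CMP R3, 7  (cmp 6,7)
JNZ body: taken
R0=1165+1=1166
R4=1%11=1
R0=1166*6=6996
R3=6+1=7
CMP R3, 7  (cmp 7,7)
JNZ body: not taken
After step 39: R0 = 6996.

6996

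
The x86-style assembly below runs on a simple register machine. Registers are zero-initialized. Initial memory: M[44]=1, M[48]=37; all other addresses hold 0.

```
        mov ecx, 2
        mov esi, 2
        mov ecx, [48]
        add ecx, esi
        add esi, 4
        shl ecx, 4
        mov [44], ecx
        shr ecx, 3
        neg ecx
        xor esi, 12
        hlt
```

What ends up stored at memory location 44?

624

ecx=2
esi=2
ecx=M[48]=37
ecx=37+2=39
esi=2+4=6
ecx=39<<4=624
mov [44], ecx → M[44]=624
ecx=624>>3=78
ecx=-(78)=-78
esi=6^12=10
halt.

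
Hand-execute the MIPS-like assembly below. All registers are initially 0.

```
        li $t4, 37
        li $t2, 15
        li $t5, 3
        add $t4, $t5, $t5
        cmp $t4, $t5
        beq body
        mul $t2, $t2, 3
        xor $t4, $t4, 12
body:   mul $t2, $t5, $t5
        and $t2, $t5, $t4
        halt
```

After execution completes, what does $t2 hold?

$t4=37
$t2=15
$t5=3
$t4=3+3=6
cmp $t4, $t5  (cmp 6,3)
beq body: not taken
$t2=15*3=45
$t4=6^12=10
$t2=3*3=9
$t2=3&10=2
halt.

2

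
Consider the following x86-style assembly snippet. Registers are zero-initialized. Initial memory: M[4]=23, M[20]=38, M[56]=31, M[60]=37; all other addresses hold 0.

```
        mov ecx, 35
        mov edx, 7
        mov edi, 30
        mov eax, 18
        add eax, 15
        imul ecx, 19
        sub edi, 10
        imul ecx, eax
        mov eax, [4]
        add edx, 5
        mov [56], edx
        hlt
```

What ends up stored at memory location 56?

ecx=35
edx=7
edi=30
eax=18
eax=18+15=33
ecx=35*19=665
edi=30-10=20
ecx=665*33=21945
eax=M[4]=23
edx=7+5=12
mov [56], edx → M[56]=12
halt.

12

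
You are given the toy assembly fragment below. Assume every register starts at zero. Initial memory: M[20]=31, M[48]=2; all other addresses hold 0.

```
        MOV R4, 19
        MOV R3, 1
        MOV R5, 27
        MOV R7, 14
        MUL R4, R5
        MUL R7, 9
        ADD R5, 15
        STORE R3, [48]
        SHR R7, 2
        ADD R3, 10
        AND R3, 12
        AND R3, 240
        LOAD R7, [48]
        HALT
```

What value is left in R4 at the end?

513

after MOV R4, 19: R4=19
after MOV R3, 1: R3=1
after MOV R5, 27: R5=27
after MOV R7, 14: R7=14
after MUL R4, R5: R4=19*27=513
after MUL R7, 9: R7=14*9=126
after ADD R5, 15: R5=27+15=42
STORE R3, [48] → M[48]=1
after SHR R7, 2: R7=126>>2=31
after ADD R3, 10: R3=1+10=11
after AND R3, 12: R3=11&12=8
after AND R3, 240: R3=8&240=0
after LOAD R7, [48]: R7=M[48]=1
halt.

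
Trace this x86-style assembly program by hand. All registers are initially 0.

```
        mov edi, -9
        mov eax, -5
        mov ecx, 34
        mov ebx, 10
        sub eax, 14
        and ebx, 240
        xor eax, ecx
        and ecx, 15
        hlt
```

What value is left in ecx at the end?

after mov edi, -9: edi=-9
after mov eax, -5: eax=-5
after mov ecx, 34: ecx=34
after mov ebx, 10: ebx=10
after sub eax, 14: eax=(-5)-14=-19
after and ebx, 240: ebx=10&240=0
after xor eax, ecx: eax=(-19)^34=-49
after and ecx, 15: ecx=34&15=2
halt.

2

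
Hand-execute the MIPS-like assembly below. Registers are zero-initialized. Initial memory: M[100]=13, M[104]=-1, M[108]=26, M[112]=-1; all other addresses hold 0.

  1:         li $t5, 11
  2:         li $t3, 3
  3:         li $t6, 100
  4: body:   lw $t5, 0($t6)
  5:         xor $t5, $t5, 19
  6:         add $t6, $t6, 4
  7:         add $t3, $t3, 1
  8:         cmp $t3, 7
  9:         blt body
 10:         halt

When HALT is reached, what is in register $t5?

-20

li $t5, 11 → $t5=11
li $t3, 3 → $t3=3
li $t6, 100 → $t6=100
lw $t5, 0($t6) → $t5=M[100]=13
xor $t5, $t5, 19 → $t5=13^19=30
add $t6, $t6, 4 → $t6=100+4=104
add $t3, $t3, 1 → $t3=3+1=4
cmp $t3, 7  (cmp 4,7)
blt body: taken
lw $t5, 0($t6) → $t5=M[104]=-1
xor $t5, $t5, 19 → $t5=(-1)^19=-20
add $t6, $t6, 4 → $t6=104+4=108
add $t3, $t3, 1 → $t3=4+1=5
cmp $t3, 7  (cmp 5,7)
blt body: taken
lw $t5, 0($t6) → $t5=M[108]=26
xor $t5, $t5, 19 → $t5=26^19=9
add $t6, $t6, 4 → $t6=108+4=112
add $t3, $t3, 1 → $t3=5+1=6
cmp $t3, 7  (cmp 6,7)
blt body: taken
lw $t5, 0($t6) → $t5=M[112]=-1
xor $t5, $t5, 19 → $t5=(-1)^19=-20
add $t6, $t6, 4 → $t6=112+4=116
add $t3, $t3, 1 → $t3=6+1=7
cmp $t3, 7  (cmp 7,7)
blt body: not taken
halt.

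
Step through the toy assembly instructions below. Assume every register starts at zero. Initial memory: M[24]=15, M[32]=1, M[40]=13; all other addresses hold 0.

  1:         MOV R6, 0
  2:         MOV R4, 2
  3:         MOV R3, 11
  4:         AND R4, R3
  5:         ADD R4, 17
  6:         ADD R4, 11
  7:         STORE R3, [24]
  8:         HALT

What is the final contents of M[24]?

MOV R6, 0 → R6=0
MOV R4, 2 → R4=2
MOV R3, 11 → R3=11
AND R4, R3 → R4=2&11=2
ADD R4, 17 → R4=2+17=19
ADD R4, 11 → R4=19+11=30
STORE R3, [24] → M[24]=11
halt.

11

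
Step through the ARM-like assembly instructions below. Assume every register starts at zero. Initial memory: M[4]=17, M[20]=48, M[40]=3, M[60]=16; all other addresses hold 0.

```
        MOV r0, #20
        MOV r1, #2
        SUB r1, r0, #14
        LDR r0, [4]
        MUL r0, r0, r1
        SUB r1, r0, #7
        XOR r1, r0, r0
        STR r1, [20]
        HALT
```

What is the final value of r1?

0

after MOV r0, #20: r0=20
after MOV r1, #2: r1=2
after SUB r1, r0, #14: r1=20-14=6
after LDR r0, [4]: r0=M[4]=17
after MUL r0, r0, r1: r0=17*6=102
after SUB r1, r0, #7: r1=102-7=95
after XOR r1, r0, r0: r1=102^102=0
STR r1, [20] → M[20]=0
halt.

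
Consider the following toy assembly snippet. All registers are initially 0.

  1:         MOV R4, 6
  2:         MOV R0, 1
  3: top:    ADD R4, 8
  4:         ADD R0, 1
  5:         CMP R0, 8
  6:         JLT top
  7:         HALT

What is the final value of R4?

62

R4=6
R0=1
R4=6+8=14
R0=1+1=2
CMP R0, 8  (cmp 2,8)
JLT top: taken
R4=14+8=22
R0=2+1=3
CMP R0, 8  (cmp 3,8)
JLT top: taken
R4=22+8=30
R0=3+1=4
CMP R0, 8  (cmp 4,8)
JLT top: taken
R4=30+8=38
R0=4+1=5
CMP R0, 8  (cmp 5,8)
JLT top: taken
R4=38+8=46
R0=5+1=6
CMP R0, 8  (cmp 6,8)
JLT top: taken
R4=46+8=54
R0=6+1=7
CMP R0, 8  (cmp 7,8)
JLT top: taken
R4=54+8=62
R0=7+1=8
CMP R0, 8  (cmp 8,8)
JLT top: not taken
halt.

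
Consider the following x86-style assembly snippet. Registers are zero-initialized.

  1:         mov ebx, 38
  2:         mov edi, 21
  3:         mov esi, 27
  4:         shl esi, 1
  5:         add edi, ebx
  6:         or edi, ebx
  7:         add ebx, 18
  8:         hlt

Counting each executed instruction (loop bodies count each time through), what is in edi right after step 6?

63

after mov ebx, 38: ebx=38
after mov edi, 21: edi=21
after mov esi, 27: esi=27
after shl esi, 1: esi=27<<1=54
after add edi, ebx: edi=21+38=59
after or edi, ebx: edi=59|38=63
After step 6: edi = 63.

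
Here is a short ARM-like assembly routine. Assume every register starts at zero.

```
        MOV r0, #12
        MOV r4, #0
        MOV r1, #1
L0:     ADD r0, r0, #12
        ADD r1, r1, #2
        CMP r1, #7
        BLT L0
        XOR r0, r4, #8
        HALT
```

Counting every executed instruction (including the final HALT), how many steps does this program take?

17

MOV r0, #12 → r0=12
MOV r4, #0 → r4=0
MOV r1, #1 → r1=1
ADD r0, r0, #12 → r0=12+12=24
ADD r1, r1, #2 → r1=1+2=3
CMP r1, #7  (cmp 3,7)
BLT L0: taken
ADD r0, r0, #12 → r0=24+12=36
ADD r1, r1, #2 → r1=3+2=5
CMP r1, #7  (cmp 5,7)
BLT L0: taken
ADD r0, r0, #12 → r0=36+12=48
ADD r1, r1, #2 → r1=5+2=7
CMP r1, #7  (cmp 7,7)
BLT L0: not taken
XOR r0, r4, #8 → r0=0^8=8
halt.
Total executed instructions: 17.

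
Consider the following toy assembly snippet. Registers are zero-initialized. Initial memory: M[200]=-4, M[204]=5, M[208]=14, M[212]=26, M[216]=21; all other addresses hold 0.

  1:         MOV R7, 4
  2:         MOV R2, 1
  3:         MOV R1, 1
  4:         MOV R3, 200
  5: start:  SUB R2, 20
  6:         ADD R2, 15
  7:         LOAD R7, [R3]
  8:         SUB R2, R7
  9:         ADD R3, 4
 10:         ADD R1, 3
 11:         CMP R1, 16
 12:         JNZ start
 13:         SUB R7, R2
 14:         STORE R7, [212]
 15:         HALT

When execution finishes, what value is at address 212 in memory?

107

R7=4
R2=1
R1=1
R3=200
R2=1-20=-19
R2=(-19)+15=-4
R7=M[200]=-4
R2=(-4)-(-4)=0
R3=200+4=204
R1=1+3=4
CMP R1, 16  (cmp 4,16)
JNZ start: taken
R2=0-20=-20
R2=(-20)+15=-5
R7=M[204]=5
R2=(-5)-5=-10
R3=204+4=208
R1=4+3=7
CMP R1, 16  (cmp 7,16)
JNZ start: taken
R2=(-10)-20=-30
R2=(-30)+15=-15
R7=M[208]=14
R2=(-15)-14=-29
R3=208+4=212
R1=7+3=10
CMP R1, 16  (cmp 10,16)
JNZ start: taken
R2=(-29)-20=-49
R2=(-49)+15=-34
R7=M[212]=26
R2=(-34)-26=-60
R3=212+4=216
R1=10+3=13
CMP R1, 16  (cmp 13,16)
JNZ start: taken
R2=(-60)-20=-80
R2=(-80)+15=-65
R7=M[216]=21
R2=(-65)-21=-86
R3=216+4=220
R1=13+3=16
CMP R1, 16  (cmp 16,16)
JNZ start: not taken
R7=21-(-86)=107
STORE R7, [212] → M[212]=107
halt.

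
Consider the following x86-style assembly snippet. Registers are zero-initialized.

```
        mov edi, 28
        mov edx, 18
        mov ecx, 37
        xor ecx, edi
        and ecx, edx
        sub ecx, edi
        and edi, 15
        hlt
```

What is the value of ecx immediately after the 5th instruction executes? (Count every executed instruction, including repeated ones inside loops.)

16

mov edi, 28 → edi=28
mov edx, 18 → edx=18
mov ecx, 37 → ecx=37
xor ecx, edi → ecx=37^28=57
and ecx, edx → ecx=57&18=16
After step 5: ecx = 16.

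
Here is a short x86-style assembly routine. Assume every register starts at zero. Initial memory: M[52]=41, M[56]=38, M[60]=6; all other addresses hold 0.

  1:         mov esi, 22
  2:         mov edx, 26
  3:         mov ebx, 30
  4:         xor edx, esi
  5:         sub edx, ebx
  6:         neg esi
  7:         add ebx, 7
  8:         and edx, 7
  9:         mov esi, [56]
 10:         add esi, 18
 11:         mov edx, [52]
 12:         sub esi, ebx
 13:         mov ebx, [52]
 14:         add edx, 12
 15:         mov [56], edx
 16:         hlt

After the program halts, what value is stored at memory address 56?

mov esi, 22 → esi=22
mov edx, 26 → edx=26
mov ebx, 30 → ebx=30
xor edx, esi → edx=26^22=12
sub edx, ebx → edx=12-30=-18
neg esi → esi=-(22)=-22
add ebx, 7 → ebx=30+7=37
and edx, 7 → edx=(-18)&7=6
mov esi, [56] → esi=M[56]=38
add esi, 18 → esi=38+18=56
mov edx, [52] → edx=M[52]=41
sub esi, ebx → esi=56-37=19
mov ebx, [52] → ebx=M[52]=41
add edx, 12 → edx=41+12=53
mov [56], edx → M[56]=53
halt.

53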